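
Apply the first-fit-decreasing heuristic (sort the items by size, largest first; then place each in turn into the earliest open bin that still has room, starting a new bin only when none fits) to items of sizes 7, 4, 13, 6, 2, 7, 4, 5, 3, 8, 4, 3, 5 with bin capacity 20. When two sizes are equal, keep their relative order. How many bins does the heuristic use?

Sorted descending: 13, 8, 7, 7, 6, 5, 5, 4, 4, 4, 3, 3, 2.
  13 → bin 1 (new)  [load 13/20]
  8 → bin 2 (new)  [load 8/20]
  7 → bin 1  [load 20/20]
  7 → bin 2  [load 15/20]
  6 → bin 3 (new)  [load 6/20]
  5 → bin 2  [load 20/20]
  5 → bin 3  [load 11/20]
  4 → bin 3  [load 15/20]
  4 → bin 3  [load 19/20]
  4 → bin 4 (new)  [load 4/20]
  3 → bin 4  [load 7/20]
  3 → bin 4  [load 10/20]
  2 → bin 4  [load 12/20]
4 bins opened.

4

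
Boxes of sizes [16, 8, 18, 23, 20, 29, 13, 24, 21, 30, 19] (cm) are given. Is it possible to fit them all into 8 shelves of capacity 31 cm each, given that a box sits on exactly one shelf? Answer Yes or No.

No

Total = 221 cm; ⌈221/31⌉ = 8.
9 boxes each exceed half the capacity and cannot share a shelf, forcing at least 9 shelves.
At least 9 shelves are required, but only 8 are allowed.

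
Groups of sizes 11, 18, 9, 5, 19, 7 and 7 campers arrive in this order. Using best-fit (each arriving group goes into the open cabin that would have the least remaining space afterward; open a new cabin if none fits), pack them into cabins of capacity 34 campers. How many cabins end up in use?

  11 → cabin 1 (new)  [load 11/34]
  18 → cabin 1  [load 29/34]
  9 → cabin 2 (new)  [load 9/34]
  5 → cabin 1  [load 34/34]
  19 → cabin 2  [load 28/34]
  7 → cabin 3 (new)  [load 7/34]
  7 → cabin 3  [load 14/34]
3 cabins opened.

3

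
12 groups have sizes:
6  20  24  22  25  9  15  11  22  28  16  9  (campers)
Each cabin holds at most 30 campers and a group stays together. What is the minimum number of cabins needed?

8

Total = 28 + 25 + 24 + 22 + 22 + 20 + 16 + 15 + 11 + 9 + 9 + 6 = 207 campers.
Lower bound: ⌈207/30⌉ = 7 cabins.
A packing using 8 cabins:
  cabin 1: 28 = 28
  cabin 2: 25 = 25
  cabin 3: 24 + 6 = 30
  cabin 4: 22 = 22
  cabin 5: 22 = 22
  cabin 6: 20 + 9 = 29
  cabin 7: 16 + 11 = 27
  cabin 8: 15 + 9 = 24
No arrangement into 7 cabins stays within capacity, so 8 is optimal.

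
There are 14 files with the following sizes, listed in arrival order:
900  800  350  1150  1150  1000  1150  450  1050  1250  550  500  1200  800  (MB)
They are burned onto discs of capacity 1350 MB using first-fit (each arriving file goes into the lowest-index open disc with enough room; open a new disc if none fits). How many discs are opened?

  900 → disc 1 (new)  [load 900/1350]
  800 → disc 2 (new)  [load 800/1350]
  350 → disc 1  [load 1250/1350]
  1150 → disc 3 (new)  [load 1150/1350]
  1150 → disc 4 (new)  [load 1150/1350]
  1000 → disc 5 (new)  [load 1000/1350]
  1150 → disc 6 (new)  [load 1150/1350]
  450 → disc 2  [load 1250/1350]
  1050 → disc 7 (new)  [load 1050/1350]
  1250 → disc 8 (new)  [load 1250/1350]
  550 → disc 9 (new)  [load 550/1350]
  500 → disc 9  [load 1050/1350]
  1200 → disc 10 (new)  [load 1200/1350]
  800 → disc 11 (new)  [load 800/1350]
11 discs opened.

11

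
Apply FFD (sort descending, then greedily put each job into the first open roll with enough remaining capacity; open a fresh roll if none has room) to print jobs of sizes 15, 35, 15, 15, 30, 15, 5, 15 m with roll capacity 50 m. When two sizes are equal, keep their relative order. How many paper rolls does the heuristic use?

Sorted descending: 35, 30, 15, 15, 15, 15, 15, 5.
  35 → roll 1 (new)  [load 35/50]
  30 → roll 2 (new)  [load 30/50]
  15 → roll 1  [load 50/50]
  15 → roll 2  [load 45/50]
  15 → roll 3 (new)  [load 15/50]
  15 → roll 3  [load 30/50]
  15 → roll 3  [load 45/50]
  5 → roll 2  [load 50/50]
3 paper rolls opened.

3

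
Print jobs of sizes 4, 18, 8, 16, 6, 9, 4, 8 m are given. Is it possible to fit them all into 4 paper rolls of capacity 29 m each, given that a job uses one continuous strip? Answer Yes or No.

Yes

A valid assignment using 3 paper rolls:
  roll 1: 18 + 9 = 27
  roll 2: 16 + 8 + 4 = 28
  roll 3: 8 + 6 + 4 = 18
That uses only 3 ≤ 4, so 4 paper rolls are enough.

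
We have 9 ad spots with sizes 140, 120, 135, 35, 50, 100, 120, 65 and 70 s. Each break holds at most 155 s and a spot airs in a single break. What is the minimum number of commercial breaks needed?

Total = 140 + 135 + 120 + 120 + 100 + 70 + 65 + 50 + 35 = 835 s.
Lower bound: ⌈835/155⌉ = 6 commercial breaks.
A packing using 6 commercial breaks:
  break 1: 140 = 140
  break 2: 135 = 135
  break 3: 120 + 35 = 155
  break 4: 120 = 120
  break 5: 100 + 50 = 150
  break 6: 70 + 65 = 135
This matches the lower bound, so 6 is optimal.

6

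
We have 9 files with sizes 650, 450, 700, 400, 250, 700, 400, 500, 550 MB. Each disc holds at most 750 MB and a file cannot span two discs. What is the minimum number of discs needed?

Total = 700 + 700 + 650 + 550 + 500 + 450 + 400 + 400 + 250 = 4600 MB.
Lower bound: ⌈4600/750⌉ = 7 discs.
Also, 8 files each exceed 375 MB, and no two of those can share a disc, so at least 8 discs are needed.
A packing using 8 discs:
  disc 1: 700 = 700
  disc 2: 700 = 700
  disc 3: 650 = 650
  disc 4: 550 = 550
  disc 5: 500 + 250 = 750
  disc 6: 450 = 450
  disc 7: 400 = 400
  disc 8: 400 = 400
This matches the lower bound, so 8 is optimal.

8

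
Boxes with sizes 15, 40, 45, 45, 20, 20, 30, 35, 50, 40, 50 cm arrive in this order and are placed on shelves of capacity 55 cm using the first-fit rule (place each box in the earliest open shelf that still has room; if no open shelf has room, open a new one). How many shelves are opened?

  15 → shelf 1 (new)  [load 15/55]
  40 → shelf 1  [load 55/55]
  45 → shelf 2 (new)  [load 45/55]
  45 → shelf 3 (new)  [load 45/55]
  20 → shelf 4 (new)  [load 20/55]
  20 → shelf 4  [load 40/55]
  30 → shelf 5 (new)  [load 30/55]
  35 → shelf 6 (new)  [load 35/55]
  50 → shelf 7 (new)  [load 50/55]
  40 → shelf 8 (new)  [load 40/55]
  50 → shelf 9 (new)  [load 50/55]
9 shelves opened.

9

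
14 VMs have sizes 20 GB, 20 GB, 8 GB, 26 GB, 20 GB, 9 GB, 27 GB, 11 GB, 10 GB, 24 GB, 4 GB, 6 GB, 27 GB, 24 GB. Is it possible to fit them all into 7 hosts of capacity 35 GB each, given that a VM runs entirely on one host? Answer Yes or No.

No

Total = 236 GB; ⌈236/35⌉ = 7.
8 VMs each exceed half the capacity and cannot share a host, forcing at least 8 hosts.
At least 8 hosts are required, but only 7 are allowed.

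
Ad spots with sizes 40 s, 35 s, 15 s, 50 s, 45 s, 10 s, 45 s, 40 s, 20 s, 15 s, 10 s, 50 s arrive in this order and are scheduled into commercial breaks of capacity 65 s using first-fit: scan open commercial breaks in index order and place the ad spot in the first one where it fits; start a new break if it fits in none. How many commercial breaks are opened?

  40 → break 1 (new)  [load 40/65]
  35 → break 2 (new)  [load 35/65]
  15 → break 1  [load 55/65]
  50 → break 3 (new)  [load 50/65]
  45 → break 4 (new)  [load 45/65]
  10 → break 1  [load 65/65]
  45 → break 5 (new)  [load 45/65]
  40 → break 6 (new)  [load 40/65]
  20 → break 2  [load 55/65]
  15 → break 3  [load 65/65]
  10 → break 2  [load 65/65]
  50 → break 7 (new)  [load 50/65]
7 commercial breaks opened.

7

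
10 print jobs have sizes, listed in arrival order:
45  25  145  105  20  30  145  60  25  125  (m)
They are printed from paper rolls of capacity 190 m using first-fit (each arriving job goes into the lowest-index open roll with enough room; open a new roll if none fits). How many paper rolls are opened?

4

  45 → roll 1 (new)  [load 45/190]
  25 → roll 1  [load 70/190]
  145 → roll 2 (new)  [load 145/190]
  105 → roll 1  [load 175/190]
  20 → roll 2  [load 165/190]
  30 → roll 3 (new)  [load 30/190]
  145 → roll 3  [load 175/190]
  60 → roll 4 (new)  [load 60/190]
  25 → roll 2  [load 190/190]
  125 → roll 4  [load 185/190]
4 paper rolls opened.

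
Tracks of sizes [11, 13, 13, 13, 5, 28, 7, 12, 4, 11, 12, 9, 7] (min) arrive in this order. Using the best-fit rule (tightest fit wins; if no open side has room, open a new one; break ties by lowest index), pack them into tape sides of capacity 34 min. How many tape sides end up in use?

5

  11 → side 1 (new)  [load 11/34]
  13 → side 1  [load 24/34]
  13 → side 2 (new)  [load 13/34]
  13 → side 2  [load 26/34]
  5 → side 2  [load 31/34]
  28 → side 3 (new)  [load 28/34]
  7 → side 1  [load 31/34]
  12 → side 4 (new)  [load 12/34]
  4 → side 3  [load 32/34]
  11 → side 4  [load 23/34]
  12 → side 5 (new)  [load 12/34]
  9 → side 4  [load 32/34]
  7 → side 5  [load 19/34]
5 tape sides opened.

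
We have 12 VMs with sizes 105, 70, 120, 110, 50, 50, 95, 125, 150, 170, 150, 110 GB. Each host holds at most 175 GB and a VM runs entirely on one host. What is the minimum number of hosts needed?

Total = 170 + 150 + 150 + 125 + 120 + 110 + 110 + 105 + 95 + 70 + 50 + 50 = 1305 GB.
Lower bound: ⌈1305/175⌉ = 8 hosts.
Also, 9 VMs each exceed 175/2 GB, and no two of those can share a host, so at least 9 hosts are needed.
A packing using 9 hosts:
  host 1: 170 = 170
  host 2: 150 = 150
  host 3: 150 = 150
  host 4: 125 + 50 = 175
  host 5: 120 + 50 = 170
  host 6: 110 = 110
  host 7: 110 = 110
  host 8: 105 + 70 = 175
  host 9: 95 = 95
This matches the lower bound, so 9 is optimal.

9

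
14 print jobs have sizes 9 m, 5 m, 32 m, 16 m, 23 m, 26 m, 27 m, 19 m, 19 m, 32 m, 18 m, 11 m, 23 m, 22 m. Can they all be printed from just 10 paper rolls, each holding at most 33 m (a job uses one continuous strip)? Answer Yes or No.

No

Total = 282 m; ⌈282/33⌉ = 9.
10 print jobs each exceed half the capacity and cannot share a roll, forcing at least 10 paper rolls.
The bound of 10 does not rule out 10, but exhaustive search shows no assignment into 10 paper rolls of capacity 33 m exists — the minimum is 11.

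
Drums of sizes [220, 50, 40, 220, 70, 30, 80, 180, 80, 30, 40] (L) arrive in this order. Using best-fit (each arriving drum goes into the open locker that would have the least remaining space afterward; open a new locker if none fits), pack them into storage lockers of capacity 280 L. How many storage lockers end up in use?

4

  220 → locker 1 (new)  [load 220/280]
  50 → locker 1  [load 270/280]
  40 → locker 2 (new)  [load 40/280]
  220 → locker 2  [load 260/280]
  70 → locker 3 (new)  [load 70/280]
  30 → locker 3  [load 100/280]
  80 → locker 3  [load 180/280]
  180 → locker 4 (new)  [load 180/280]
  80 → locker 3  [load 260/280]
  30 → locker 4  [load 210/280]
  40 → locker 4  [load 250/280]
4 storage lockers opened.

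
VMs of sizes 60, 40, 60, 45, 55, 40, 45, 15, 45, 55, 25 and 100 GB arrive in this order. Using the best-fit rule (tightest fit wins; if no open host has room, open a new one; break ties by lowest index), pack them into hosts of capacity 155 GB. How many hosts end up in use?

4

  60 → host 1 (new)  [load 60/155]
  40 → host 1  [load 100/155]
  60 → host 2 (new)  [load 60/155]
  45 → host 1  [load 145/155]
  55 → host 2  [load 115/155]
  40 → host 2  [load 155/155]
  45 → host 3 (new)  [load 45/155]
  15 → host 3  [load 60/155]
  45 → host 3  [load 105/155]
  55 → host 4 (new)  [load 55/155]
  25 → host 3  [load 130/155]
  100 → host 4  [load 155/155]
4 hosts opened.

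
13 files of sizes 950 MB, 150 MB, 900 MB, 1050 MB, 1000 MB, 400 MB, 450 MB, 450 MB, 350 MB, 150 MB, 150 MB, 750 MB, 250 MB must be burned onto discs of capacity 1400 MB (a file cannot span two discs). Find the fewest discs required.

6

Total = 1050 + 1000 + 950 + 900 + 750 + 450 + 450 + 400 + 350 + 250 + 150 + 150 + 150 = 7000 MB.
Lower bound: ⌈7000/1400⌉ = 5 discs.
A packing using 6 discs:
  disc 1: 1050 + 350 = 1400
  disc 2: 1000 + 400 = 1400
  disc 3: 950 + 450 = 1400
  disc 4: 900 + 450 = 1350
  disc 5: 750 + 250 + 150 + 150 = 1300
  disc 6: 150 = 150
No arrangement into 5 discs stays within capacity, so 6 is optimal.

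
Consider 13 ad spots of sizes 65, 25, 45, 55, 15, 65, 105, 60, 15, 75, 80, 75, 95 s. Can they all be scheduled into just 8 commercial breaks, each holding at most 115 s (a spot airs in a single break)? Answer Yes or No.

Yes

A valid assignment using 8 commercial breaks:
  break 1: 105 = 105
  break 2: 95 + 15 = 110
  break 3: 80 + 25 = 105
  break 4: 75 + 15 = 90
  break 5: 75 = 75
  break 6: 65 + 45 = 110
  break 7: 65 = 65
  break 8: 60 + 55 = 115
Every load is within 115 s, so 8 commercial breaks suffice.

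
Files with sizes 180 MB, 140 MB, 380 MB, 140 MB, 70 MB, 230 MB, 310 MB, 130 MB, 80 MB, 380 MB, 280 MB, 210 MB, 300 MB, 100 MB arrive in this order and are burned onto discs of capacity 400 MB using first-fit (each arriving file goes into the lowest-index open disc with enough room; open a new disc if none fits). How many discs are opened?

8

  180 → disc 1 (new)  [load 180/400]
  140 → disc 1  [load 320/400]
  380 → disc 2 (new)  [load 380/400]
  140 → disc 3 (new)  [load 140/400]
  70 → disc 1  [load 390/400]
  230 → disc 3  [load 370/400]
  310 → disc 4 (new)  [load 310/400]
  130 → disc 5 (new)  [load 130/400]
  80 → disc 4  [load 390/400]
  380 → disc 6 (new)  [load 380/400]
  280 → disc 7 (new)  [load 280/400]
  210 → disc 5  [load 340/400]
  300 → disc 8 (new)  [load 300/400]
  100 → disc 7  [load 380/400]
8 discs opened.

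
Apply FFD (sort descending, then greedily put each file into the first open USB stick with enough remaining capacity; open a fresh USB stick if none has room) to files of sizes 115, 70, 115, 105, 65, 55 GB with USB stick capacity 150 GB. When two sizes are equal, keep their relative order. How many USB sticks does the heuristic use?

5

Sorted descending: 115, 115, 105, 70, 65, 55.
  115 → USB stick 1 (new)  [load 115/150]
  115 → USB stick 2 (new)  [load 115/150]
  105 → USB stick 3 (new)  [load 105/150]
  70 → USB stick 4 (new)  [load 70/150]
  65 → USB stick 4  [load 135/150]
  55 → USB stick 5 (new)  [load 55/150]
5 USB sticks opened.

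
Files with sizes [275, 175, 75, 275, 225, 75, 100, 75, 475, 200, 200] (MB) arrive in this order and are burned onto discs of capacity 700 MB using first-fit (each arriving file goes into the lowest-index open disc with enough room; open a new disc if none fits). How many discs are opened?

4

  275 → disc 1 (new)  [load 275/700]
  175 → disc 1  [load 450/700]
  75 → disc 1  [load 525/700]
  275 → disc 2 (new)  [load 275/700]
  225 → disc 2  [load 500/700]
  75 → disc 1  [load 600/700]
  100 → disc 1  [load 700/700]
  75 → disc 2  [load 575/700]
  475 → disc 3 (new)  [load 475/700]
  200 → disc 3  [load 675/700]
  200 → disc 4 (new)  [load 200/700]
4 discs opened.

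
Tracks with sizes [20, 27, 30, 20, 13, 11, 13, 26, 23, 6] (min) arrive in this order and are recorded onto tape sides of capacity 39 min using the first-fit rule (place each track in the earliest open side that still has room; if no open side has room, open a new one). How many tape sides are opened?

6

  20 → side 1 (new)  [load 20/39]
  27 → side 2 (new)  [load 27/39]
  30 → side 3 (new)  [load 30/39]
  20 → side 4 (new)  [load 20/39]
  13 → side 1  [load 33/39]
  11 → side 2  [load 38/39]
  13 → side 4  [load 33/39]
  26 → side 5 (new)  [load 26/39]
  23 → side 6 (new)  [load 23/39]
  6 → side 1  [load 39/39]
6 tape sides opened.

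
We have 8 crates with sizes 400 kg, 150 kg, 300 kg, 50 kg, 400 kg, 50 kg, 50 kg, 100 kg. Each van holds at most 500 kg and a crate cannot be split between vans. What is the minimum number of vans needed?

3

Total = 400 + 400 + 300 + 150 + 100 + 50 + 50 + 50 = 1500 kg.
Lower bound: ⌈1500/500⌉ = 3 vans.
A packing using 3 vans:
  van 1: 400 + 100 = 500
  van 2: 400 + 50 + 50 = 500
  van 3: 300 + 150 + 50 = 500
This matches the lower bound, so 3 is optimal.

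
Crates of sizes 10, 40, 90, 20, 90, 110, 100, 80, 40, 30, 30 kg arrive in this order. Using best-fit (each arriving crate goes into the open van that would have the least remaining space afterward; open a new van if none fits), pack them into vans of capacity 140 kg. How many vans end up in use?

5

  10 → van 1 (new)  [load 10/140]
  40 → van 1  [load 50/140]
  90 → van 1  [load 140/140]
  20 → van 2 (new)  [load 20/140]
  90 → van 2  [load 110/140]
  110 → van 3 (new)  [load 110/140]
  100 → van 4 (new)  [load 100/140]
  80 → van 5 (new)  [load 80/140]
  40 → van 4  [load 140/140]
  30 → van 2  [load 140/140]
  30 → van 3  [load 140/140]
5 vans opened.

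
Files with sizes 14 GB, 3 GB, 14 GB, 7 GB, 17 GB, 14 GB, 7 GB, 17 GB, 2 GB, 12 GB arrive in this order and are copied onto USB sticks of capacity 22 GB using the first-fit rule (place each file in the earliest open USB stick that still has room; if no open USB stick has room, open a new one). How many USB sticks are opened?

  14 → USB stick 1 (new)  [load 14/22]
  3 → USB stick 1  [load 17/22]
  14 → USB stick 2 (new)  [load 14/22]
  7 → USB stick 2  [load 21/22]
  17 → USB stick 3 (new)  [load 17/22]
  14 → USB stick 4 (new)  [load 14/22]
  7 → USB stick 4  [load 21/22]
  17 → USB stick 5 (new)  [load 17/22]
  2 → USB stick 1  [load 19/22]
  12 → USB stick 6 (new)  [load 12/22]
6 USB sticks opened.

6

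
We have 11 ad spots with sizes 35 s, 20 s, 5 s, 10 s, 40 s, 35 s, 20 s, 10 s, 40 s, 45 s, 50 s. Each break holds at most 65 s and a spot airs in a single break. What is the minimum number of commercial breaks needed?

Total = 50 + 45 + 40 + 40 + 35 + 35 + 20 + 20 + 10 + 10 + 5 = 310 s.
Lower bound: ⌈310/65⌉ = 5 commercial breaks.
Also, 6 ad spots each exceed 65/2 s, and no two of those can share a break, so at least 6 commercial breaks are needed.
A packing using 6 commercial breaks:
  break 1: 50 + 10 + 5 = 65
  break 2: 45 + 20 = 65
  break 3: 40 + 20 = 60
  break 4: 40 + 10 = 50
  break 5: 35 = 35
  break 6: 35 = 35
This matches the lower bound, so 6 is optimal.

6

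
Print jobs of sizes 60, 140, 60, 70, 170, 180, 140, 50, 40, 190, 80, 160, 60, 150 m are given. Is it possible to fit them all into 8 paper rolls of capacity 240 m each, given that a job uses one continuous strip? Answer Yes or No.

A valid assignment using 7 paper rolls:
  roll 1: 190 + 50 = 240
  roll 2: 180 + 60 = 240
  roll 3: 170 + 70 = 240
  roll 4: 160 + 80 = 240
  roll 5: 150 + 60 = 210
  roll 6: 140 + 60 + 40 = 240
  roll 7: 140 = 140
That uses only 7 ≤ 8, so 8 paper rolls are enough.

Yes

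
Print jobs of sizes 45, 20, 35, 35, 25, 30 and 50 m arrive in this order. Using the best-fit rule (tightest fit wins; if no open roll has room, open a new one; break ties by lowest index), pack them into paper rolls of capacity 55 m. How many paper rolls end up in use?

5

  45 → roll 1 (new)  [load 45/55]
  20 → roll 2 (new)  [load 20/55]
  35 → roll 2  [load 55/55]
  35 → roll 3 (new)  [load 35/55]
  25 → roll 4 (new)  [load 25/55]
  30 → roll 4  [load 55/55]
  50 → roll 5 (new)  [load 50/55]
5 paper rolls opened.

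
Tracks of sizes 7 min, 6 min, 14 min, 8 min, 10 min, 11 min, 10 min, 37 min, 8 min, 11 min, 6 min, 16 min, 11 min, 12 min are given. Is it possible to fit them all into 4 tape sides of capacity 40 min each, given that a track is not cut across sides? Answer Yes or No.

Total = 167 min; ⌈167/40⌉ = 5.
At least 5 tape sides are required, but only 4 are allowed.

No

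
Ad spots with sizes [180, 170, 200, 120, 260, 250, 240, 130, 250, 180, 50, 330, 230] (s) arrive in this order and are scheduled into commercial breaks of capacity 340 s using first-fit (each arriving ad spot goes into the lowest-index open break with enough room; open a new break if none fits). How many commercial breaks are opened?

  180 → break 1 (new)  [load 180/340]
  170 → break 2 (new)  [load 170/340]
  200 → break 3 (new)  [load 200/340]
  120 → break 1  [load 300/340]
  260 → break 4 (new)  [load 260/340]
  250 → break 5 (new)  [load 250/340]
  240 → break 6 (new)  [load 240/340]
  130 → break 2  [load 300/340]
  250 → break 7 (new)  [load 250/340]
  180 → break 8 (new)  [load 180/340]
  50 → break 3  [load 250/340]
  330 → break 9 (new)  [load 330/340]
  230 → break 10 (new)  [load 230/340]
10 commercial breaks opened.

10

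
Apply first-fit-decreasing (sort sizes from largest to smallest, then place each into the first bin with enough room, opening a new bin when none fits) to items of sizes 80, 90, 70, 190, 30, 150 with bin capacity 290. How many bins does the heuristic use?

Sorted descending: 190, 150, 90, 80, 70, 30.
  190 → bin 1 (new)  [load 190/290]
  150 → bin 2 (new)  [load 150/290]
  90 → bin 1  [load 280/290]
  80 → bin 2  [load 230/290]
  70 → bin 3 (new)  [load 70/290]
  30 → bin 2  [load 260/290]
3 bins opened.

3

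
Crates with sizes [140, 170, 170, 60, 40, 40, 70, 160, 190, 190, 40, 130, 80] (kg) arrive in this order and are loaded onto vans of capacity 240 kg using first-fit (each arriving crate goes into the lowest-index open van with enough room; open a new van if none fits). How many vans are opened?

  140 → van 1 (new)  [load 140/240]
  170 → van 2 (new)  [load 170/240]
  170 → van 3 (new)  [load 170/240]
  60 → van 1  [load 200/240]
  40 → van 1  [load 240/240]
  40 → van 2  [load 210/240]
  70 → van 3  [load 240/240]
  160 → van 4 (new)  [load 160/240]
  190 → van 5 (new)  [load 190/240]
  190 → van 6 (new)  [load 190/240]
  40 → van 4  [load 200/240]
  130 → van 7 (new)  [load 130/240]
  80 → van 7  [load 210/240]
7 vans opened.

7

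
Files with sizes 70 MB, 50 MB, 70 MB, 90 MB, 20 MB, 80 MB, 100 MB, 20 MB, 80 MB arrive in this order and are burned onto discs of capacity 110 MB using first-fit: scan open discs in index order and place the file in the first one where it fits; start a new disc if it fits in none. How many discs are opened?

  70 → disc 1 (new)  [load 70/110]
  50 → disc 2 (new)  [load 50/110]
  70 → disc 3 (new)  [load 70/110]
  90 → disc 4 (new)  [load 90/110]
  20 → disc 1  [load 90/110]
  80 → disc 5 (new)  [load 80/110]
  100 → disc 6 (new)  [load 100/110]
  20 → disc 1  [load 110/110]
  80 → disc 7 (new)  [load 80/110]
7 discs opened.

7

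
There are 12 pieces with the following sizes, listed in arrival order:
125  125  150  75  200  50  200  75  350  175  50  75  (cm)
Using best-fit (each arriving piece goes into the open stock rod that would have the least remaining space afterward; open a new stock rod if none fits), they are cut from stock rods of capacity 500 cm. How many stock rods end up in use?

  125 → stock rod 1 (new)  [load 125/500]
  125 → stock rod 1  [load 250/500]
  150 → stock rod 1  [load 400/500]
  75 → stock rod 1  [load 475/500]
  200 → stock rod 2 (new)  [load 200/500]
  50 → stock rod 2  [load 250/500]
  200 → stock rod 2  [load 450/500]
  75 → stock rod 3 (new)  [load 75/500]
  350 → stock rod 3  [load 425/500]
  175 → stock rod 4 (new)  [load 175/500]
  50 → stock rod 2  [load 500/500]
  75 → stock rod 3  [load 500/500]
4 stock rods opened.

4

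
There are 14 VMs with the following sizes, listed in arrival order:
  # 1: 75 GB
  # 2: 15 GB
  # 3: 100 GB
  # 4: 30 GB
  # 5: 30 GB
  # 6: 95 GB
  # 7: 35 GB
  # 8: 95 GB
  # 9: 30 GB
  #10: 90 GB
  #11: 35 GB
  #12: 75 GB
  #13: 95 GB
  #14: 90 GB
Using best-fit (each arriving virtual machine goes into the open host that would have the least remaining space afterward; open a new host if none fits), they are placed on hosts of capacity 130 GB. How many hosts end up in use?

8

  75 → host 1 (new)  [load 75/130]
  15 → host 1  [load 90/130]
  100 → host 2 (new)  [load 100/130]
  30 → host 2  [load 130/130]
  30 → host 1  [load 120/130]
  95 → host 3 (new)  [load 95/130]
  35 → host 3  [load 130/130]
  95 → host 4 (new)  [load 95/130]
  30 → host 4  [load 125/130]
  90 → host 5 (new)  [load 90/130]
  35 → host 5  [load 125/130]
  75 → host 6 (new)  [load 75/130]
  95 → host 7 (new)  [load 95/130]
  90 → host 8 (new)  [load 90/130]
8 hosts opened.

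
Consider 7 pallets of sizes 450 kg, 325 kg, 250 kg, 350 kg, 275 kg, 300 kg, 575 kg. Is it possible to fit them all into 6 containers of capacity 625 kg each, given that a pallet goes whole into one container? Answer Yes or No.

Yes

A valid assignment using 5 containers:
  container 1: 575 = 575
  container 2: 450 = 450
  container 3: 350 + 275 = 625
  container 4: 325 + 300 = 625
  container 5: 250 = 250
That uses only 5 ≤ 6, so 6 containers are enough.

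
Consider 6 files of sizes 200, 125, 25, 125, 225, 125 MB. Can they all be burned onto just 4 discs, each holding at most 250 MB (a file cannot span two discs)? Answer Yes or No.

A valid assignment using 4 discs:
  disc 1: 225 + 25 = 250
  disc 2: 200 = 200
  disc 3: 125 + 125 = 250
  disc 4: 125 = 125
Every load is within 250 MB, so 4 discs suffice.

Yes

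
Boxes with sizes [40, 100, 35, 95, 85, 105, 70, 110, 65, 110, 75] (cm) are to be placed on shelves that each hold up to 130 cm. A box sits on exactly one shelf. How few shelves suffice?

Total = 110 + 110 + 105 + 100 + 95 + 85 + 75 + 70 + 65 + 40 + 35 = 890 cm.
Lower bound: ⌈890/130⌉ = 7 shelves.
Also, 8 boxes each exceed 65 cm, and no two of those can share a shelf, so at least 8 shelves are needed.
A packing using 9 shelves:
  shelf 1: 110 = 110
  shelf 2: 110 = 110
  shelf 3: 105 = 105
  shelf 4: 100 = 100
  shelf 5: 95 + 35 = 130
  shelf 6: 85 + 40 = 125
  shelf 7: 75 = 75
  shelf 8: 70 = 70
  shelf 9: 65 = 65
No arrangement into 8 shelves stays within capacity, so 9 is optimal.

9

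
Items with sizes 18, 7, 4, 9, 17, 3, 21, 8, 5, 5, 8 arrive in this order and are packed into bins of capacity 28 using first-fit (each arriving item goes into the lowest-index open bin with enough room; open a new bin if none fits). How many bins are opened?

5

  18 → bin 1 (new)  [load 18/28]
  7 → bin 1  [load 25/28]
  4 → bin 2 (new)  [load 4/28]
  9 → bin 2  [load 13/28]
  17 → bin 3 (new)  [load 17/28]
  3 → bin 1  [load 28/28]
  21 → bin 4 (new)  [load 21/28]
  8 → bin 2  [load 21/28]
  5 → bin 2  [load 26/28]
  5 → bin 3  [load 22/28]
  8 → bin 5 (new)  [load 8/28]
5 bins opened.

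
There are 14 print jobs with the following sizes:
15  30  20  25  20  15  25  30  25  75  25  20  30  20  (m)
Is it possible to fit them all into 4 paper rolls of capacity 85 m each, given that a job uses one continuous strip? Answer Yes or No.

No

Total = 375 m; ⌈375/85⌉ = 5.
At least 5 paper rolls are required, but only 4 are allowed.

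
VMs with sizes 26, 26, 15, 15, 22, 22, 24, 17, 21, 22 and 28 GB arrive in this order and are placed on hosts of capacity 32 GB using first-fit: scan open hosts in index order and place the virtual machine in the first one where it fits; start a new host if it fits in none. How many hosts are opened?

  26 → host 1 (new)  [load 26/32]
  26 → host 2 (new)  [load 26/32]
  15 → host 3 (new)  [load 15/32]
  15 → host 3  [load 30/32]
  22 → host 4 (new)  [load 22/32]
  22 → host 5 (new)  [load 22/32]
  24 → host 6 (new)  [load 24/32]
  17 → host 7 (new)  [load 17/32]
  21 → host 8 (new)  [load 21/32]
  22 → host 9 (new)  [load 22/32]
  28 → host 10 (new)  [load 28/32]
10 hosts opened.

10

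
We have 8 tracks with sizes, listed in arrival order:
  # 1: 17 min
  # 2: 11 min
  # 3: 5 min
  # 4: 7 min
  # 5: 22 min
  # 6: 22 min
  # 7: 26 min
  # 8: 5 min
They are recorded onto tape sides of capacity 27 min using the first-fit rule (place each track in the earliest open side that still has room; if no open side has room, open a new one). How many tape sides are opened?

  17 → side 1 (new)  [load 17/27]
  11 → side 2 (new)  [load 11/27]
  5 → side 1  [load 22/27]
  7 → side 2  [load 18/27]
  22 → side 3 (new)  [load 22/27]
  22 → side 4 (new)  [load 22/27]
  26 → side 5 (new)  [load 26/27]
  5 → side 1  [load 27/27]
5 tape sides opened.

5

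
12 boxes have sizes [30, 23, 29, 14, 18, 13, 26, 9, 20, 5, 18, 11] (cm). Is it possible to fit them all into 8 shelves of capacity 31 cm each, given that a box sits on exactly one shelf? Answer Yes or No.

Yes

A valid assignment using 8 shelves:
  shelf 1: 30 = 30
  shelf 2: 29 = 29
  shelf 3: 26 + 5 = 31
  shelf 4: 23 = 23
  shelf 5: 20 + 11 = 31
  shelf 6: 18 + 13 = 31
  shelf 7: 18 + 9 = 27
  shelf 8: 14 = 14
Every load is within 31 cm, so 8 shelves suffice.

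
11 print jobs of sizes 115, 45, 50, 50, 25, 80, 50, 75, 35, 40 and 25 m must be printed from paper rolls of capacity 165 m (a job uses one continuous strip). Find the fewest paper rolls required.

Total = 115 + 80 + 75 + 50 + 50 + 50 + 45 + 40 + 35 + 25 + 25 = 590 m.
Lower bound: ⌈590/165⌉ = 4 paper rolls.
A packing using 4 paper rolls:
  roll 1: 115 + 50 = 165
  roll 2: 80 + 75 = 155
  roll 3: 50 + 50 + 45 = 145
  roll 4: 40 + 35 + 25 + 25 = 125
This matches the lower bound, so 4 is optimal.

4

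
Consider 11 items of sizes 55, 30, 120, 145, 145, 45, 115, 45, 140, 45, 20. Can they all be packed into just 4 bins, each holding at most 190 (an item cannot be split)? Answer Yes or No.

Total = 905; ⌈905/190⌉ = 5.
At least 5 bins are required, but only 4 are allowed.

No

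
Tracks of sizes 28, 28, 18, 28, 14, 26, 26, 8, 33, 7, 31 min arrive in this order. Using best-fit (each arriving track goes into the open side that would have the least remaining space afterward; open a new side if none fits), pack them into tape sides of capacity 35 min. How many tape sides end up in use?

8

  28 → side 1 (new)  [load 28/35]
  28 → side 2 (new)  [load 28/35]
  18 → side 3 (new)  [load 18/35]
  28 → side 4 (new)  [load 28/35]
  14 → side 3  [load 32/35]
  26 → side 5 (new)  [load 26/35]
  26 → side 6 (new)  [load 26/35]
  8 → side 5  [load 34/35]
  33 → side 7 (new)  [load 33/35]
  7 → side 1  [load 35/35]
  31 → side 8 (new)  [load 31/35]
8 tape sides opened.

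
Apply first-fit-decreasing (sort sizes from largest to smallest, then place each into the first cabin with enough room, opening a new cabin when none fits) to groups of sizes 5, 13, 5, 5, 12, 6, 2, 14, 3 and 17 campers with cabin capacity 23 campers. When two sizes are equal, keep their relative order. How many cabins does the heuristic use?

Sorted descending: 17, 14, 13, 12, 6, 5, 5, 5, 3, 2.
  17 → cabin 1 (new)  [load 17/23]
  14 → cabin 2 (new)  [load 14/23]
  13 → cabin 3 (new)  [load 13/23]
  12 → cabin 4 (new)  [load 12/23]
  6 → cabin 1  [load 23/23]
  5 → cabin 2  [load 19/23]
  5 → cabin 3  [load 18/23]
  5 → cabin 3  [load 23/23]
  3 → cabin 2  [load 22/23]
  2 → cabin 4  [load 14/23]
4 cabins opened.

4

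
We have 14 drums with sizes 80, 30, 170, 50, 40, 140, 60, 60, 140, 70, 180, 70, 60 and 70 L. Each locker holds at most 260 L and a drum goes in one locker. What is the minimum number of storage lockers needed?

5

Total = 180 + 170 + 140 + 140 + 80 + 70 + 70 + 70 + 60 + 60 + 60 + 50 + 40 + 30 = 1220 L.
Lower bound: ⌈1220/260⌉ = 5 storage lockers.
A packing using 5 storage lockers:
  locker 1: 180 + 80 = 260
  locker 2: 170 + 70 = 240
  locker 3: 140 + 70 + 50 = 260
  locker 4: 140 + 70 + 40 = 250
  locker 5: 60 + 60 + 60 + 30 = 210
This matches the lower bound, so 5 is optimal.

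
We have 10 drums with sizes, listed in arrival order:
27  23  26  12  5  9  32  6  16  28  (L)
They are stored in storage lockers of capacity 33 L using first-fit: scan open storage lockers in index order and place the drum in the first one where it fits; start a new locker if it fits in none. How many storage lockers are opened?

  27 → locker 1 (new)  [load 27/33]
  23 → locker 2 (new)  [load 23/33]
  26 → locker 3 (new)  [load 26/33]
  12 → locker 4 (new)  [load 12/33]
  5 → locker 1  [load 32/33]
  9 → locker 2  [load 32/33]
  32 → locker 5 (new)  [load 32/33]
  6 → locker 3  [load 32/33]
  16 → locker 4  [load 28/33]
  28 → locker 6 (new)  [load 28/33]
6 storage lockers opened.

6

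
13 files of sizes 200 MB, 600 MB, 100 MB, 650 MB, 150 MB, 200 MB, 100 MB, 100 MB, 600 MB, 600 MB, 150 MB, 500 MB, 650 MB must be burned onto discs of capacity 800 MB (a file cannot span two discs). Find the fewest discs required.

Total = 650 + 650 + 600 + 600 + 600 + 500 + 200 + 200 + 150 + 150 + 100 + 100 + 100 = 4600 MB.
Lower bound: ⌈4600/800⌉ = 6 discs.
A packing using 6 discs:
  disc 1: 650 + 150 = 800
  disc 2: 650 + 150 = 800
  disc 3: 600 + 200 = 800
  disc 4: 600 + 200 = 800
  disc 5: 600 + 100 + 100 = 800
  disc 6: 500 + 100 = 600
This matches the lower bound, so 6 is optimal.

6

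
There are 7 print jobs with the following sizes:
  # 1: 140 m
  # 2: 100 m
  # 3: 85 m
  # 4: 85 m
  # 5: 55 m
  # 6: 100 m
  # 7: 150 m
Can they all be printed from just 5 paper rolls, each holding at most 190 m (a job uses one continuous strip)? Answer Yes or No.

Yes

A valid assignment using 5 paper rolls:
  roll 1: 150 = 150
  roll 2: 140 = 140
  roll 3: 100 + 85 = 185
  roll 4: 100 + 85 = 185
  roll 5: 55 = 55
Every load is within 190 m, so 5 paper rolls suffice.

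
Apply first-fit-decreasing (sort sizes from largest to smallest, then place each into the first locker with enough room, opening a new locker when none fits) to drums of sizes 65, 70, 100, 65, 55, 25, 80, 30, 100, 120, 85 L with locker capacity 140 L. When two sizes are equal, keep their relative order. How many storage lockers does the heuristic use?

Sorted descending: 120, 100, 100, 85, 80, 70, 65, 65, 55, 30, 25.
  120 → locker 1 (new)  [load 120/140]
  100 → locker 2 (new)  [load 100/140]
  100 → locker 3 (new)  [load 100/140]
  85 → locker 4 (new)  [load 85/140]
  80 → locker 5 (new)  [load 80/140]
  70 → locker 6 (new)  [load 70/140]
  65 → locker 6  [load 135/140]
  65 → locker 7 (new)  [load 65/140]
  55 → locker 4  [load 140/140]
  30 → locker 2  [load 130/140]
  25 → locker 3  [load 125/140]
7 storage lockers opened.

7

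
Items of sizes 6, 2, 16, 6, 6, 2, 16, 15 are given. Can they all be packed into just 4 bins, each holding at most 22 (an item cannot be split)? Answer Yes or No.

Yes

A valid assignment using 4 bins:
  bin 1: 16 + 6 = 22
  bin 2: 16 + 6 = 22
  bin 3: 15 + 6 = 21
  bin 4: 2 + 2 = 4
Every load is within 22, so 4 bins suffice.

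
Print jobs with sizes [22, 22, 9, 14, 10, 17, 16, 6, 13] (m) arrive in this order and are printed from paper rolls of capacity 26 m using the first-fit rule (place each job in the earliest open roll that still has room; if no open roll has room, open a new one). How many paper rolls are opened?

6

  22 → roll 1 (new)  [load 22/26]
  22 → roll 2 (new)  [load 22/26]
  9 → roll 3 (new)  [load 9/26]
  14 → roll 3  [load 23/26]
  10 → roll 4 (new)  [load 10/26]
  17 → roll 5 (new)  [load 17/26]
  16 → roll 4  [load 26/26]
  6 → roll 5  [load 23/26]
  13 → roll 6 (new)  [load 13/26]
6 paper rolls opened.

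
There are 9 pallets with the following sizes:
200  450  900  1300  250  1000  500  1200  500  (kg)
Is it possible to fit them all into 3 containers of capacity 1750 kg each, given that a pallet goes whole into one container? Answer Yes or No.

No

Total = 6300 kg; ⌈6300/1750⌉ = 4.
At least 4 containers are required, but only 3 are allowed.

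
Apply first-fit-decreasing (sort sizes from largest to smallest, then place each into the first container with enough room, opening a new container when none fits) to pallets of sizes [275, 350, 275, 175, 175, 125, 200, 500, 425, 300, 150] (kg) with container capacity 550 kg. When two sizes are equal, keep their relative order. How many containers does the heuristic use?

Sorted descending: 500, 425, 350, 300, 275, 275, 200, 175, 175, 150, 125.
  500 → container 1 (new)  [load 500/550]
  425 → container 2 (new)  [load 425/550]
  350 → container 3 (new)  [load 350/550]
  300 → container 4 (new)  [load 300/550]
  275 → container 5 (new)  [load 275/550]
  275 → container 5  [load 550/550]
  200 → container 3  [load 550/550]
  175 → container 4  [load 475/550]
  175 → container 6 (new)  [load 175/550]
  150 → container 6  [load 325/550]
  125 → container 2  [load 550/550]
6 containers opened.

6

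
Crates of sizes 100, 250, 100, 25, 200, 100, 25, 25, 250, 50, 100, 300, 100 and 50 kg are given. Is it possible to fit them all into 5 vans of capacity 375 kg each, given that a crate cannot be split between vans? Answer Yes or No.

A valid assignment using 5 vans:
  van 1: 300 + 50 + 25 = 375
  van 2: 250 + 100 + 25 = 375
  van 3: 250 + 100 + 25 = 375
  van 4: 200 + 100 + 50 = 350
  van 5: 100 + 100 = 200
Every load is within 375 kg, so 5 vans suffice.

Yes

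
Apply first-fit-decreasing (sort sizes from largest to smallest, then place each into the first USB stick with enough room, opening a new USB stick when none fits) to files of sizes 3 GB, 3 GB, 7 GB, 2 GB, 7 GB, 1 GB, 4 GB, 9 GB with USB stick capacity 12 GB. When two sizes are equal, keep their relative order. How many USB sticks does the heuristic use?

Sorted descending: 9, 7, 7, 4, 3, 3, 2, 1.
  9 → USB stick 1 (new)  [load 9/12]
  7 → USB stick 2 (new)  [load 7/12]
  7 → USB stick 3 (new)  [load 7/12]
  4 → USB stick 2  [load 11/12]
  3 → USB stick 1  [load 12/12]
  3 → USB stick 3  [load 10/12]
  2 → USB stick 3  [load 12/12]
  1 → USB stick 2  [load 12/12]
3 USB sticks opened.

3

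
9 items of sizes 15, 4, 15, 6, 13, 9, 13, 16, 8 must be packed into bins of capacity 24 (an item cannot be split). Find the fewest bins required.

5

Total = 16 + 15 + 15 + 13 + 13 + 9 + 8 + 6 + 4 = 99.
Lower bound: ⌈99/24⌉ = 5 bins.
A packing using 5 bins:
  bin 1: 16 + 8 = 24
  bin 2: 15 + 9 = 24
  bin 3: 15 + 6 = 21
  bin 4: 13 + 4 = 17
  bin 5: 13 = 13
This matches the lower bound, so 5 is optimal.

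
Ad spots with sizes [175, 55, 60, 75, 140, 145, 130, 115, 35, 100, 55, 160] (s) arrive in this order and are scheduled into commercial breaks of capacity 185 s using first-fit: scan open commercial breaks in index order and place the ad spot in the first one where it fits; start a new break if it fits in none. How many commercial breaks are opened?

8

  175 → break 1 (new)  [load 175/185]
  55 → break 2 (new)  [load 55/185]
  60 → break 2  [load 115/185]
  75 → break 3 (new)  [load 75/185]
  140 → break 4 (new)  [load 140/185]
  145 → break 5 (new)  [load 145/185]
  130 → break 6 (new)  [load 130/185]
  115 → break 7 (new)  [load 115/185]
  35 → break 2  [load 150/185]
  100 → break 3  [load 175/185]
  55 → break 6  [load 185/185]
  160 → break 8 (new)  [load 160/185]
8 commercial breaks opened.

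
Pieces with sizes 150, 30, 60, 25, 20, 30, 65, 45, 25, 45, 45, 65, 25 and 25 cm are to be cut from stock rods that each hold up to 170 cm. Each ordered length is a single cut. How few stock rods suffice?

Total = 150 + 65 + 65 + 60 + 45 + 45 + 45 + 30 + 30 + 25 + 25 + 25 + 25 + 20 = 655 cm.
Lower bound: ⌈655/170⌉ = 4 stock rods.
A packing using 4 stock rods:
  stock rod 1: 150 + 20 = 170
  stock rod 2: 65 + 65 + 30 = 160
  stock rod 3: 60 + 45 + 30 + 25 = 160
  stock rod 4: 45 + 45 + 25 + 25 + 25 = 165
This matches the lower bound, so 4 is optimal.

4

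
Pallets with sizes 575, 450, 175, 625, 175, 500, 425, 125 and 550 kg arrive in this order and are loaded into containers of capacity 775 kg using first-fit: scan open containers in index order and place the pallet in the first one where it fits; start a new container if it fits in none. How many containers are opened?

  575 → container 1 (new)  [load 575/775]
  450 → container 2 (new)  [load 450/775]
  175 → container 1  [load 750/775]
  625 → container 3 (new)  [load 625/775]
  175 → container 2  [load 625/775]
  500 → container 4 (new)  [load 500/775]
  425 → container 5 (new)  [load 425/775]
  125 → container 2  [load 750/775]
  550 → container 6 (new)  [load 550/775]
6 containers opened.

6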